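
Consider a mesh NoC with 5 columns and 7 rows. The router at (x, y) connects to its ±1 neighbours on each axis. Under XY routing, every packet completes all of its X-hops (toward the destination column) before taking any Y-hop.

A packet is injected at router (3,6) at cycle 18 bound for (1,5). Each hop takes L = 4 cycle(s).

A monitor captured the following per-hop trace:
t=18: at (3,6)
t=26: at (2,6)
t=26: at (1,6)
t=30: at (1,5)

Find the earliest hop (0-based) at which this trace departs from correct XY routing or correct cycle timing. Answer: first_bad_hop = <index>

[1] (-1,+0) / 8c ⇒ BAD: Δcyc=8≠L

first_bad_hop = 1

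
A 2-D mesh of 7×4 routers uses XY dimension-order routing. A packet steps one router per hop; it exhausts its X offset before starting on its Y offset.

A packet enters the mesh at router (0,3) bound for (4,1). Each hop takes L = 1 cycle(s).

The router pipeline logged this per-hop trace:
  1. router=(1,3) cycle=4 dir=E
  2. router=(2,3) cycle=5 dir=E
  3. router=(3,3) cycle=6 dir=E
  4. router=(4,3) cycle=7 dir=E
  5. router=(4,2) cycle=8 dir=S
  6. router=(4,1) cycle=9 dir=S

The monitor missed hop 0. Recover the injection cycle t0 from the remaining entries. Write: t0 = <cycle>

cyc[1] = 4 and cyc[k] = t0 + k·L for every k.
t0 = cyc[1] − L = 4 − 1 = 3.

t0 = 3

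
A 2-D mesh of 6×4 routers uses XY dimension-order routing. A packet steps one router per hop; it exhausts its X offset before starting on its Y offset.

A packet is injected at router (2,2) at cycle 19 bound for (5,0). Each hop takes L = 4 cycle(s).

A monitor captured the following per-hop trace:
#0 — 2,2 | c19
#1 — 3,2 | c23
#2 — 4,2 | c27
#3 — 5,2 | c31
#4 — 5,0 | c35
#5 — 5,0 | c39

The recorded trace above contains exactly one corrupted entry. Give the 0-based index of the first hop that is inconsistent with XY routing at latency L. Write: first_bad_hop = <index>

check 1→ d=(1,0) cyc+4: ok
check 2→ d=(1,0) cyc+4: ok
check 3→ d=(1,0) cyc+4: ok
check 4→ d=(0,-2) cyc+4: BAD: non-unit step

first_bad_hop = 4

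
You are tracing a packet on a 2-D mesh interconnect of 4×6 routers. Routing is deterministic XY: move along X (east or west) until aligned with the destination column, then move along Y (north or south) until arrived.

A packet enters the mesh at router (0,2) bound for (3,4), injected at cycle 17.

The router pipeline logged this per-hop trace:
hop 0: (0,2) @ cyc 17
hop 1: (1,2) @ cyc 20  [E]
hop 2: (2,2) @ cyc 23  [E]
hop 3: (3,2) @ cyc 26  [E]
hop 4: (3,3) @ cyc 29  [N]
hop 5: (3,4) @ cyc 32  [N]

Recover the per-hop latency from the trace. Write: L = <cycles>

L = 3

Between hops 0 and 1 the cycle counter advances 20 − 17 = 3.
Each hop adds L, hence L = 3.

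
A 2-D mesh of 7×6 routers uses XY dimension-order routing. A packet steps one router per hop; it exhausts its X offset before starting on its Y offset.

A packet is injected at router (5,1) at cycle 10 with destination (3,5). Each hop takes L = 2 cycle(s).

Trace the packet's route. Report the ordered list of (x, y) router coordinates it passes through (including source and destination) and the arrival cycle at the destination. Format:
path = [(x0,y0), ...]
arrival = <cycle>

t=10: at (5,1)
t=12: at (4,1) after W
t=14: at (3,1) after W
t=16: at (3,2) after N
t=18: at (3,3) after N
t=20: at (3,4) after N
t=22: at (3,5) after N

path = [(5,1), (4,1), (3,1), (3,2), (3,3), (3,4), (3,5)]
arrival = 22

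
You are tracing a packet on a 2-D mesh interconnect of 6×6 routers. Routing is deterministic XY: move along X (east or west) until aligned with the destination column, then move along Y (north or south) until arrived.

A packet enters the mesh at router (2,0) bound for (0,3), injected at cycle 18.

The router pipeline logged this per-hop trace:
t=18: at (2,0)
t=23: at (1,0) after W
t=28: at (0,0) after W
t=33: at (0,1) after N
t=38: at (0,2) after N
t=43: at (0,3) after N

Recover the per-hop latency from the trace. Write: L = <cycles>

Between hops 0 and 1 the cycle counter advances 23 − 18 = 5.
One hop costs L cycles, so L = 5.

L = 5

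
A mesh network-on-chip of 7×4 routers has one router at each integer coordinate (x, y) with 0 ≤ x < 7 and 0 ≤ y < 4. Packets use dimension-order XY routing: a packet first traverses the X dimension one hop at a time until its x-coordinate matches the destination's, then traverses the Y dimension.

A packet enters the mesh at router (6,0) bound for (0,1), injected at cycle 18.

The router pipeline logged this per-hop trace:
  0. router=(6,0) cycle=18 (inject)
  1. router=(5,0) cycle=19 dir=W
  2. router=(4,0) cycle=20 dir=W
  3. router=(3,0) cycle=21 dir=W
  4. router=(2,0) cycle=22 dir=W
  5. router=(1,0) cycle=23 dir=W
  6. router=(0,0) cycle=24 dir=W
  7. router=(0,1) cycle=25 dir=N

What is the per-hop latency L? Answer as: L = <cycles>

L = 1

From hop 0 (18) to hop 1 (19): +1 cycles.
That increment is L by definition: L = 1.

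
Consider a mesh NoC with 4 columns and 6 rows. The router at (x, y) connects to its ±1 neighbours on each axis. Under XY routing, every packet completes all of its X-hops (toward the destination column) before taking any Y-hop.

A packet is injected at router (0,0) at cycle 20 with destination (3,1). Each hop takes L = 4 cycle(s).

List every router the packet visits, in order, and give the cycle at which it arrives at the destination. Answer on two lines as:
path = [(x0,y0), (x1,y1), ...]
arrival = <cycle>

hop 0: (0,0) @ cyc 20
hop 1: (1,0) @ cyc 24  [E]
hop 2: (2,0) @ cyc 28  [E]
hop 3: (3,0) @ cyc 32  [E]
hop 4: (3,1) @ cyc 36  [N]

path = [(0,0), (1,0), (2,0), (3,0), (3,1)]
arrival = 36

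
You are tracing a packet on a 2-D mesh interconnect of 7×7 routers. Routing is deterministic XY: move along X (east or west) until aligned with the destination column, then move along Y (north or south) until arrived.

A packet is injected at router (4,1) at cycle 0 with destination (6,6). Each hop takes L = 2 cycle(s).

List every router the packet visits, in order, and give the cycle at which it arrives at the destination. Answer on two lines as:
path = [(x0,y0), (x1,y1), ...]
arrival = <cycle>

src (4,1)  cyc=0
E→(5,1)  cyc=2
E→(6,1)  cyc=4
N→(6,2)  cyc=6
N→(6,3)  cyc=8
N→(6,4)  cyc=10
N→(6,5)  cyc=12
N→(6,6)  cyc=14

path = [(4,1), (5,1), (6,1), (6,2), (6,3), (6,4), (6,5), (6,6)]
arrival = 14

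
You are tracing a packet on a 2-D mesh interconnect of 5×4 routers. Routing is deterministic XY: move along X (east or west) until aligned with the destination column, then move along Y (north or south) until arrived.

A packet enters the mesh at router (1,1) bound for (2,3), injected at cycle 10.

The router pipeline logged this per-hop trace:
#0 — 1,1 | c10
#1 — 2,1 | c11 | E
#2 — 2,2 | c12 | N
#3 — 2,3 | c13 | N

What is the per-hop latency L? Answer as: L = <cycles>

L = 1

Δcyc across hop 0→1: 11 − 10 = 1.
One hop costs L cycles, so L = 1.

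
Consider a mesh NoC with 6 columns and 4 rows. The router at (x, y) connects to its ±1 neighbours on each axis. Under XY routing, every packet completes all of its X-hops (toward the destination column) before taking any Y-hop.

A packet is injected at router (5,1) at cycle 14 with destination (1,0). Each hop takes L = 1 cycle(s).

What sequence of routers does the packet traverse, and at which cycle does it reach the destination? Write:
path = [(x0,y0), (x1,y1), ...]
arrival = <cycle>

src (5,1)  cyc=14
W→(4,1)  cyc=15
W→(3,1)  cyc=16
W→(2,1)  cyc=17
W→(1,1)  cyc=18
S→(1,0)  cyc=19

path = [(5,1), (4,1), (3,1), (2,1), (1,1), (1,0)]
arrival = 19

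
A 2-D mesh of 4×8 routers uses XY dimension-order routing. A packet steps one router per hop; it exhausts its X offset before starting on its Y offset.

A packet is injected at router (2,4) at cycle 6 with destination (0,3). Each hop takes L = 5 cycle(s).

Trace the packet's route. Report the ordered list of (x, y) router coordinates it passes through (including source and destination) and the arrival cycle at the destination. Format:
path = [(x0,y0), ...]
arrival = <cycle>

path = [(2,4), (1,4), (0,4), (0,3)]
arrival = 21

src (2,4)  cyc=6
W→(1,4)  cyc=11
W→(0,4)  cyc=16
S→(0,3)  cyc=21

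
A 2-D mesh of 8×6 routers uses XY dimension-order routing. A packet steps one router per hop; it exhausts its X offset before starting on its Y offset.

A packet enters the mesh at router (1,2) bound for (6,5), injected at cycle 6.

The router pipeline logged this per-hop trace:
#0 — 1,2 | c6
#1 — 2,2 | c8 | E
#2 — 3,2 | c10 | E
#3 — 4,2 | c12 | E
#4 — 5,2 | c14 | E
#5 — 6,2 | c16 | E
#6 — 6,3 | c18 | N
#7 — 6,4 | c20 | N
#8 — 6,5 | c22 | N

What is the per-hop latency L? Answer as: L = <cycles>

L = 2

Between hops 0 and 1 the cycle counter advances 8 − 6 = 2.
Each hop adds L, hence L = 2.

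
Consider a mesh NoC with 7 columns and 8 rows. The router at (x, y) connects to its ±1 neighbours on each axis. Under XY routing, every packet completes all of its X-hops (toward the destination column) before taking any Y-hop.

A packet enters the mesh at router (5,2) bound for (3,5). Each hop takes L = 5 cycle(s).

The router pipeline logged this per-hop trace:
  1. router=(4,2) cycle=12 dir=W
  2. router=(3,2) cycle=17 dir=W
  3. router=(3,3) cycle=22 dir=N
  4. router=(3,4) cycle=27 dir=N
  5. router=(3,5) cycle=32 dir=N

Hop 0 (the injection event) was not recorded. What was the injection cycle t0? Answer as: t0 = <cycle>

Hop 1 reached at cycle 12; hop k is at t0 + k·L.
So t0 = 12 − 1·5 = 7.

t0 = 7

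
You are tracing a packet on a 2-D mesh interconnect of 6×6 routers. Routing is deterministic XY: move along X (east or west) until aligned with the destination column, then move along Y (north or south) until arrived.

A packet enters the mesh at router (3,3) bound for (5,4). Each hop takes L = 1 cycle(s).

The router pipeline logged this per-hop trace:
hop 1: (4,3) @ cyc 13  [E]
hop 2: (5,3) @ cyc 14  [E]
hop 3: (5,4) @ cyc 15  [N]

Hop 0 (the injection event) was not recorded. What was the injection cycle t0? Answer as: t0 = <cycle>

At hop 1 the cycle is 13; in general cyc_k = t0 + kL.
So t0 = 13 − 1·1 = 12.

t0 = 12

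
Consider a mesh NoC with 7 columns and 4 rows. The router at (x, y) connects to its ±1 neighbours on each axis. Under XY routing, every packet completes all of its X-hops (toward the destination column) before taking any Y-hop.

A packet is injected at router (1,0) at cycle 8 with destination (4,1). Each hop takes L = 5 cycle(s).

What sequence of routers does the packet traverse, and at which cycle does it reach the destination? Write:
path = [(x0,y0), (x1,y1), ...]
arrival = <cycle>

[0] x=1 y=0 t=8
[1] x=2 y=0 t=13 →E
[2] x=3 y=0 t=18 →E
[3] x=4 y=0 t=23 →E
[4] x=4 y=1 t=28 →N

path = [(1,0), (2,0), (3,0), (4,0), (4,1)]
arrival = 28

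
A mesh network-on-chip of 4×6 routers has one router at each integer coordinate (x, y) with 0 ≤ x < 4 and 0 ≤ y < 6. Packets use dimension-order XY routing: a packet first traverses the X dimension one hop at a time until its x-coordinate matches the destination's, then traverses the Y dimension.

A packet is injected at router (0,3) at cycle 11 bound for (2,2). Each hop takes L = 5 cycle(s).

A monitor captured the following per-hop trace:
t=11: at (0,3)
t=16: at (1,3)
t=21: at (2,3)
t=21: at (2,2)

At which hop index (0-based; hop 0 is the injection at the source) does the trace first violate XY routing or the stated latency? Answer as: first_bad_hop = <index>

first_bad_hop = 3

[1] (+1,+0) / 5c ⇒ ok
[2] (+1,+0) / 5c ⇒ ok
[3] (+0,-1) / 0c ⇒ BAD: Δcyc=0≠L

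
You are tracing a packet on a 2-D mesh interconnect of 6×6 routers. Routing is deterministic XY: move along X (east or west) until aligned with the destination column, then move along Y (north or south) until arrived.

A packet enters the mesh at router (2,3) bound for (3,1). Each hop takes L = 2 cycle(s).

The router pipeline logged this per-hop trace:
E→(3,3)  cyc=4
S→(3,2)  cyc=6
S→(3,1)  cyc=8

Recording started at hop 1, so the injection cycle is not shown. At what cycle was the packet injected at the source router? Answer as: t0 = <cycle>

At hop 1 the cycle is 4; in general cyc_k = t0 + kL.
Therefore t0 = 4 − L = 2.

t0 = 2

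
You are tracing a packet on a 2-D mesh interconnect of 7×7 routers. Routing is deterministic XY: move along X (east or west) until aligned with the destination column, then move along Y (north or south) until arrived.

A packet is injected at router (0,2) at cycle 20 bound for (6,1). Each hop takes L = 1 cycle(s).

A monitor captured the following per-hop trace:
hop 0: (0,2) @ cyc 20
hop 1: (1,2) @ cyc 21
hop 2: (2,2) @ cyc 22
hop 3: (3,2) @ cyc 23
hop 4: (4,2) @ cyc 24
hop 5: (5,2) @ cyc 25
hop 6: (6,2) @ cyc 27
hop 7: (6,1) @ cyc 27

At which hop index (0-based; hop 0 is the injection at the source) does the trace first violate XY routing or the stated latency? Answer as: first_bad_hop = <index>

hop 1: step (+1,+0), +1 cyc — ok
hop 2: step (+1,+0), +1 cyc — ok
hop 3: step (+1,+0), +1 cyc — ok
hop 4: step (+1,+0), +1 cyc — ok
hop 5: step (+1,+0), +1 cyc — ok
hop 6: step (+1,+0), +2 cyc — BAD: Δcyc=2≠L

first_bad_hop = 6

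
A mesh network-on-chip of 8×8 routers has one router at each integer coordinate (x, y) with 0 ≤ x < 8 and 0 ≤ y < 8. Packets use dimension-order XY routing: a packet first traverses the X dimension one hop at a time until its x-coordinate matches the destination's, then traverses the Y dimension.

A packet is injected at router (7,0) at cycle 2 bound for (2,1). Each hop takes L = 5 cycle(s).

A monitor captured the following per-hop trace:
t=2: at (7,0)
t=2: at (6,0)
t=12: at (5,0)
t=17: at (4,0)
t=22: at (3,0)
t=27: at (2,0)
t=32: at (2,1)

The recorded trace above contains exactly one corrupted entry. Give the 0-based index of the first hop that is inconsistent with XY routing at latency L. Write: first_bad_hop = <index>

[1] (-1,+0) / 0c ⇒ BAD: Δcyc=0≠L

first_bad_hop = 1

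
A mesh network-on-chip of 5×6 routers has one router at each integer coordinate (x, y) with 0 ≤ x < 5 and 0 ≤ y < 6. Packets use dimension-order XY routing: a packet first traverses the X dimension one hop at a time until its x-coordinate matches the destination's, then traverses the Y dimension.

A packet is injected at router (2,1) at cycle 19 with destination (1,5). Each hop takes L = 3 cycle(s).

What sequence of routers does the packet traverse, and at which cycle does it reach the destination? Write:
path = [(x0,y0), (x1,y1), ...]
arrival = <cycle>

  0. router=(2,1) cycle=19 (inject)
  1. router=(1,1) cycle=22 dir=W
  2. router=(1,2) cycle=25 dir=N
  3. router=(1,3) cycle=28 dir=N
  4. router=(1,4) cycle=31 dir=N
  5. router=(1,5) cycle=34 dir=N

path = [(2,1), (1,1), (1,2), (1,3), (1,4), (1,5)]
arrival = 34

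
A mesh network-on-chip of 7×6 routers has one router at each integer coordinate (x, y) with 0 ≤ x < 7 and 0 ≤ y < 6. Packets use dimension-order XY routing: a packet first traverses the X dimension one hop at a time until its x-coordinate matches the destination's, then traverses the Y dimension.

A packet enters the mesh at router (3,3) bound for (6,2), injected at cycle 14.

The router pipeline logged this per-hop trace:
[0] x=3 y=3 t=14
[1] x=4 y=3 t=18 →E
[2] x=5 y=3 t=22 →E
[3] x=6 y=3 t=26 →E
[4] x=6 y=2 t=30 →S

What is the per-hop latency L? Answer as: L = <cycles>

L = 4

cyc[1] − cyc[0] = 18 − 14 = 4.
Each hop adds L, hence L = 4.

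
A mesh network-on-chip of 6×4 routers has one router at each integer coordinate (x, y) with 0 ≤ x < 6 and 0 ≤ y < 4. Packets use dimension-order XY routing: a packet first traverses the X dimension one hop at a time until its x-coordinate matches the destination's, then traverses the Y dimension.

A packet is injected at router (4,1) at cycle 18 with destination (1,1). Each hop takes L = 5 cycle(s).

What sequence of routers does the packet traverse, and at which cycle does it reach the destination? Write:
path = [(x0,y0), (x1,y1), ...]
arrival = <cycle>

  0. router=(4,1) cycle=18 (inject)
  1. router=(3,1) cycle=23 dir=W
  2. router=(2,1) cycle=28 dir=W
  3. router=(1,1) cycle=33 dir=W

path = [(4,1), (3,1), (2,1), (1,1)]
arrival = 33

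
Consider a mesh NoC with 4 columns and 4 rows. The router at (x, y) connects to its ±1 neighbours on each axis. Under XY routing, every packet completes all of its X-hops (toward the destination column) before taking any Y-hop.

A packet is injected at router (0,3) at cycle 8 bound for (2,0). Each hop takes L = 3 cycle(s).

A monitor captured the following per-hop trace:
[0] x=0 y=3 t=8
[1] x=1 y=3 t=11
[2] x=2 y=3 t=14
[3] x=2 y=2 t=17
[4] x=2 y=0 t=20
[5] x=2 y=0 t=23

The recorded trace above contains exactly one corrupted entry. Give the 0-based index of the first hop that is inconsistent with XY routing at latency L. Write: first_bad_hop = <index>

first_bad_hop = 4

[1] (+1,+0) / 3c ⇒ ok
[2] (+1,+0) / 3c ⇒ ok
[3] (+0,-1) / 3c ⇒ ok
[4] (+0,-2) / 3c ⇒ BAD: non-unit step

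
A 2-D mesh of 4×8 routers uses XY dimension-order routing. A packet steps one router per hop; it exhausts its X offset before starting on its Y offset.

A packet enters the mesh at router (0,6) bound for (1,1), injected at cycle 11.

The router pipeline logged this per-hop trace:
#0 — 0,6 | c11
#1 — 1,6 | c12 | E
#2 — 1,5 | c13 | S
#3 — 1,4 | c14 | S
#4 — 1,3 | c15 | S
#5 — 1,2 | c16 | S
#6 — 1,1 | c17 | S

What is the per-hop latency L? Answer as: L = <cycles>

From hop 0 (11) to hop 1 (12): +1 cycles.
Each hop adds L, hence L = 1.

L = 1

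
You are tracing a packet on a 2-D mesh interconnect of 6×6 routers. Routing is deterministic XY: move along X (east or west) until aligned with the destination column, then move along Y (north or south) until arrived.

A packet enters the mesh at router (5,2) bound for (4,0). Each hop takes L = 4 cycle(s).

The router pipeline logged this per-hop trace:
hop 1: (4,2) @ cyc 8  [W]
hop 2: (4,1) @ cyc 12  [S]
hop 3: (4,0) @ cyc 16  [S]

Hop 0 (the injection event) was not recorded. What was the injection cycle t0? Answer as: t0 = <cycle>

t0 = 4

Hop 1 reached at cycle 8; hop k is at t0 + k·L.
Subtract one hop: t0 = 8 − 4 = 4.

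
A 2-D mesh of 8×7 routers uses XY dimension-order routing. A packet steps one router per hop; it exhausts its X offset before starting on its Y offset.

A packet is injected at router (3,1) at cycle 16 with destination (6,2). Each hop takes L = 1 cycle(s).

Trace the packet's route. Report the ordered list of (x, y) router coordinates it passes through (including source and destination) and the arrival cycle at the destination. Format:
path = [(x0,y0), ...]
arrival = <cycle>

  0. router=(3,1) cycle=16 (inject)
  1. router=(4,1) cycle=17 dir=E
  2. router=(5,1) cycle=18 dir=E
  3. router=(6,1) cycle=19 dir=E
  4. router=(6,2) cycle=20 dir=N

path = [(3,1), (4,1), (5,1), (6,1), (6,2)]
arrival = 20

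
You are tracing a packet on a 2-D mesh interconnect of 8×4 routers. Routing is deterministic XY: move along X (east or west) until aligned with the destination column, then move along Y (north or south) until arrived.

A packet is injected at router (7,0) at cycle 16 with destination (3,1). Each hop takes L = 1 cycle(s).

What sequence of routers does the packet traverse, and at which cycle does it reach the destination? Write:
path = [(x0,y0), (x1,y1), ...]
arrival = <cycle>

path = [(7,0), (6,0), (5,0), (4,0), (3,0), (3,1)]
arrival = 21

[0] x=7 y=0 t=16
[1] x=6 y=0 t=17 →W
[2] x=5 y=0 t=18 →W
[3] x=4 y=0 t=19 →W
[4] x=3 y=0 t=20 →W
[5] x=3 y=1 t=21 →N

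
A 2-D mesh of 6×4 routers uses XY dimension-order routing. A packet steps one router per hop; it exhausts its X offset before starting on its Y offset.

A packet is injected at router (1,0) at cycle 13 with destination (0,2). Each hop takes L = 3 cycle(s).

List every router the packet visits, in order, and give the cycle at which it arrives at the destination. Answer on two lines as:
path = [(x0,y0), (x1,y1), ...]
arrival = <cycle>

path = [(1,0), (0,0), (0,1), (0,2)]
arrival = 22

[0] x=1 y=0 t=13
[1] x=0 y=0 t=16 →W
[2] x=0 y=1 t=19 →N
[3] x=0 y=2 t=22 →N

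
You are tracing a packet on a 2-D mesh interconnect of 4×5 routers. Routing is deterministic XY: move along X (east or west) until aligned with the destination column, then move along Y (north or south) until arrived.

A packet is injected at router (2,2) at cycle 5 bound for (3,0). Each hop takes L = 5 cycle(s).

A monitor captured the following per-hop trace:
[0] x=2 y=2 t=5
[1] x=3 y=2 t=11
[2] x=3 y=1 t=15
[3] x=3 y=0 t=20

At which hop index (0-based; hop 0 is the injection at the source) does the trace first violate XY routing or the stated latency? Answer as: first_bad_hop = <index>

  1: Δx=+1 Δy=+0 Δt=6 [BAD: Δcyc=6≠L]

first_bad_hop = 1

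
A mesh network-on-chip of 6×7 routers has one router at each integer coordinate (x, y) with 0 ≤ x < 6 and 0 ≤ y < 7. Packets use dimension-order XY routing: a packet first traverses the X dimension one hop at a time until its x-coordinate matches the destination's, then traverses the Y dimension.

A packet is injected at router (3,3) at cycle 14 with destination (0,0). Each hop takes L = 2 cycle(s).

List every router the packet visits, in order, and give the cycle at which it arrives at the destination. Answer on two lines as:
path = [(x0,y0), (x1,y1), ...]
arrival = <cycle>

hop 0: (3,3) @ cyc 14
hop 1: (2,3) @ cyc 16  [W]
hop 2: (1,3) @ cyc 18  [W]
hop 3: (0,3) @ cyc 20  [W]
hop 4: (0,2) @ cyc 22  [S]
hop 5: (0,1) @ cyc 24  [S]
hop 6: (0,0) @ cyc 26  [S]

path = [(3,3), (2,3), (1,3), (0,3), (0,2), (0,1), (0,0)]
arrival = 26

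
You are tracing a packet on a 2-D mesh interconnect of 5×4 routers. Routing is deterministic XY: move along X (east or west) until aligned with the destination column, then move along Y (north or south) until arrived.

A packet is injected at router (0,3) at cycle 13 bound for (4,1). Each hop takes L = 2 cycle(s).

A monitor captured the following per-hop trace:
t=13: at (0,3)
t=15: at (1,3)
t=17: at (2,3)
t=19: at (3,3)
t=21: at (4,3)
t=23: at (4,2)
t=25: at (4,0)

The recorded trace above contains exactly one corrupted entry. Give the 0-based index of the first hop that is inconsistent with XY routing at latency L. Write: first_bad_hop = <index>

[1] (+1,+0) / 2c ⇒ ok
[2] (+1,+0) / 2c ⇒ ok
[3] (+1,+0) / 2c ⇒ ok
[4] (+1,+0) / 2c ⇒ ok
[5] (+0,-1) / 2c ⇒ ok
[6] (+0,-2) / 2c ⇒ BAD: non-unit step

first_bad_hop = 6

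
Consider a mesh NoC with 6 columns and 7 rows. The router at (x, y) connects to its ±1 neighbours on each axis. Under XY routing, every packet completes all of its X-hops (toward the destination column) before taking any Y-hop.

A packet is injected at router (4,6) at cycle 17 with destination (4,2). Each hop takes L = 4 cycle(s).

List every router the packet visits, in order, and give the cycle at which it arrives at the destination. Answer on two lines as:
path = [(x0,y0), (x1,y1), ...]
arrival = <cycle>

src (4,6)  cyc=17
S→(4,5)  cyc=21
S→(4,4)  cyc=25
S→(4,3)  cyc=29
S→(4,2)  cyc=33

path = [(4,6), (4,5), (4,4), (4,3), (4,2)]
arrival = 33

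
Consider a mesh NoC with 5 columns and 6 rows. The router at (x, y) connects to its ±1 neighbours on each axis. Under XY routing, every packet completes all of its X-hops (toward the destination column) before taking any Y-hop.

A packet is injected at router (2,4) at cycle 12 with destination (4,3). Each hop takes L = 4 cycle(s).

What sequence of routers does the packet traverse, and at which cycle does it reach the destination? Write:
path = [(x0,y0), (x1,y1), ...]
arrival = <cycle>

path = [(2,4), (3,4), (4,4), (4,3)]
arrival = 24

  0. router=(2,4) cycle=12 (inject)
  1. router=(3,4) cycle=16 dir=E
  2. router=(4,4) cycle=20 dir=E
  3. router=(4,3) cycle=24 dir=S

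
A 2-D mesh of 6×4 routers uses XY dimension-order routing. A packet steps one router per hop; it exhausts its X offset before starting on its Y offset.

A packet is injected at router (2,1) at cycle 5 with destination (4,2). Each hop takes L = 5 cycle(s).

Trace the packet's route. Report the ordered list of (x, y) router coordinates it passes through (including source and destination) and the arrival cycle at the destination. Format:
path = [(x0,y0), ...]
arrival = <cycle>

hop 0: (2,1) @ cyc 5
hop 1: (3,1) @ cyc 10  [E]
hop 2: (4,1) @ cyc 15  [E]
hop 3: (4,2) @ cyc 20  [N]

path = [(2,1), (3,1), (4,1), (4,2)]
arrival = 20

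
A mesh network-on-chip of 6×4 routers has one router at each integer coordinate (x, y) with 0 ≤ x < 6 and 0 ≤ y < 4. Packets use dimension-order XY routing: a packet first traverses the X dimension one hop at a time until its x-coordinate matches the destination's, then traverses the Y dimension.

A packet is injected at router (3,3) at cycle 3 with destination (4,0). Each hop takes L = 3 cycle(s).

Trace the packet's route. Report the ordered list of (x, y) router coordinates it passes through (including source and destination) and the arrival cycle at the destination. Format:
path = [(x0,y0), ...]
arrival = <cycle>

  0. router=(3,3) cycle=3 (inject)
  1. router=(4,3) cycle=6 dir=E
  2. router=(4,2) cycle=9 dir=S
  3. router=(4,1) cycle=12 dir=S
  4. router=(4,0) cycle=15 dir=S

path = [(3,3), (4,3), (4,2), (4,1), (4,0)]
arrival = 15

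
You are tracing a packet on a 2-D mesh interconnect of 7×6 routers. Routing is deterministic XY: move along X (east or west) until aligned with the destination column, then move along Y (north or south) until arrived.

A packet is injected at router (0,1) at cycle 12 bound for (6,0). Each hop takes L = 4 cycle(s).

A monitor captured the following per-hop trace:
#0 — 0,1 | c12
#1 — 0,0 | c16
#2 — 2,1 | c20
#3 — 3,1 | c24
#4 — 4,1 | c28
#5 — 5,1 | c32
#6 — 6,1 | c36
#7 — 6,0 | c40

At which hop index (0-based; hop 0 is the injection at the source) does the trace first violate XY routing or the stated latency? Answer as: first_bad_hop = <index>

first_bad_hop = 1

[1] (+0,-1) / 4c ⇒ BAD: Y-move but x=0≠6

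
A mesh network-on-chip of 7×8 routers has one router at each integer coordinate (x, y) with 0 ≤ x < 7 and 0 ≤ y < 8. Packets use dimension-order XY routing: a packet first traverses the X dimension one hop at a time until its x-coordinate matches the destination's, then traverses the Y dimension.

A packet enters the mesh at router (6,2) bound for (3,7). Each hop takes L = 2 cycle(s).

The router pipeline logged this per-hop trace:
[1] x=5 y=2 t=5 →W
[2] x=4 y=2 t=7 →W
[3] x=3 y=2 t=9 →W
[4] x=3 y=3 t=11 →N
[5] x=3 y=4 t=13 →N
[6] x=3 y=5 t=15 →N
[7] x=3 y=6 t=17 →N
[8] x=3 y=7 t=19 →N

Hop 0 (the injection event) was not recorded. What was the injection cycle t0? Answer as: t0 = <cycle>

The first recorded entry is hop 1 at cycle 5.
Therefore t0 = 5 − L = 3.

t0 = 3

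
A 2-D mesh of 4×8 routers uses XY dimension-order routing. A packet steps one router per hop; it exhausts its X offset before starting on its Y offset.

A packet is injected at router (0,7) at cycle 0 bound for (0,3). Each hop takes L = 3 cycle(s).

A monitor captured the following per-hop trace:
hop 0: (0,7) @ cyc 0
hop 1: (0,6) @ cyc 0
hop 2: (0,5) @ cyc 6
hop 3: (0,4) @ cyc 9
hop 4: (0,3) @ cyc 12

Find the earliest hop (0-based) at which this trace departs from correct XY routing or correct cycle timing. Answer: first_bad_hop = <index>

first_bad_hop = 1

check 1→ d=(0,-1) cyc+0: BAD: Δcyc=0≠L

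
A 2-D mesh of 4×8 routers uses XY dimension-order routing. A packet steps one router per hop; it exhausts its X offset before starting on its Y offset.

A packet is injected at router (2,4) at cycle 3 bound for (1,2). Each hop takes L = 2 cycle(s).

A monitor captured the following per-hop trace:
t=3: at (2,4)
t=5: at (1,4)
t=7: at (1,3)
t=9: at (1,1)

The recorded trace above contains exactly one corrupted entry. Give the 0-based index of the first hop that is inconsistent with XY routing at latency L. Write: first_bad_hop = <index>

[1] (-1,+0) / 2c ⇒ ok
[2] (+0,-1) / 2c ⇒ ok
[3] (+0,-2) / 2c ⇒ BAD: non-unit step

first_bad_hop = 3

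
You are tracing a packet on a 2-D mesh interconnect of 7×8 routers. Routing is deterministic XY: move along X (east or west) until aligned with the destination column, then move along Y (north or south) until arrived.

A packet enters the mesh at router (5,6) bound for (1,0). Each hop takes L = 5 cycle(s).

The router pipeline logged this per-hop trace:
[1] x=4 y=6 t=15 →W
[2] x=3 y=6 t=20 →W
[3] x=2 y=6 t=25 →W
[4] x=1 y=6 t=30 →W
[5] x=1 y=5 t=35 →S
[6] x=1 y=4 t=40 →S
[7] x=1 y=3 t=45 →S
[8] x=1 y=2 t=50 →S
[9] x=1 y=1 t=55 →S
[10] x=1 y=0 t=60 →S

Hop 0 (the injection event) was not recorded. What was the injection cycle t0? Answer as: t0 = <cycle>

t0 = 10

Hop 1 reached at cycle 15; hop k is at t0 + k·L.
Therefore t0 = 15 − L = 10.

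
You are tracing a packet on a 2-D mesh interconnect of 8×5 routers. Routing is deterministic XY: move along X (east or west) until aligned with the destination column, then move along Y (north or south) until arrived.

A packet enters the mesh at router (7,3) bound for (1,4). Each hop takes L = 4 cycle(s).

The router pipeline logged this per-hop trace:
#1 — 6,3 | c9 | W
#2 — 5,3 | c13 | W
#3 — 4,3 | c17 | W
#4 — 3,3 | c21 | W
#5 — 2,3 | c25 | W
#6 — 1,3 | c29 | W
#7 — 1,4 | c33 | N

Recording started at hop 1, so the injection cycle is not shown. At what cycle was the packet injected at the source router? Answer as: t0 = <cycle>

Hop 1 reached at cycle 9; hop k is at t0 + k·L.
Therefore t0 = 9 − L = 5.

t0 = 5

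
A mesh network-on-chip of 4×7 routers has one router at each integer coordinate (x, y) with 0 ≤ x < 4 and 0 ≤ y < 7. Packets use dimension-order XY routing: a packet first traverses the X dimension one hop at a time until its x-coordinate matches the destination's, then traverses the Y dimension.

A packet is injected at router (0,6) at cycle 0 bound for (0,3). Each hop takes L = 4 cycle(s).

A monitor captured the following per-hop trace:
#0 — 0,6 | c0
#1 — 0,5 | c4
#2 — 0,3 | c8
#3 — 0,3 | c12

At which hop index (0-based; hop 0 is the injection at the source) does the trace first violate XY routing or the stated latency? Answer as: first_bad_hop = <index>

first_bad_hop = 2

[1] (+0,-1) / 4c ⇒ ok
[2] (+0,-2) / 4c ⇒ BAD: non-unit step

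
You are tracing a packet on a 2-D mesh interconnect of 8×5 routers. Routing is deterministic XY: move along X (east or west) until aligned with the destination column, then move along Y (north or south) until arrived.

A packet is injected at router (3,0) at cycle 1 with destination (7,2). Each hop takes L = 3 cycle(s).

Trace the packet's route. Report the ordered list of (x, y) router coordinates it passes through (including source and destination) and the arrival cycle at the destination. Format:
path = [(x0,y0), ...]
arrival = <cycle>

path = [(3,0), (4,0), (5,0), (6,0), (7,0), (7,1), (7,2)]
arrival = 19

t=1: at (3,0)
t=4: at (4,0) after E
t=7: at (5,0) after E
t=10: at (6,0) after E
t=13: at (7,0) after E
t=16: at (7,1) after N
t=19: at (7,2) after N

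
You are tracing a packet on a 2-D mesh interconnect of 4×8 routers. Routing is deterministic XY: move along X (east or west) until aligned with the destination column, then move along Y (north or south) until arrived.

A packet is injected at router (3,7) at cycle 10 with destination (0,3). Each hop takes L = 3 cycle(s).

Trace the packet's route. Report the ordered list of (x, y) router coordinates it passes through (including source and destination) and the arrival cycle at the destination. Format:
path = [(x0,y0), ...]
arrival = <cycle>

#0 — 3,7 | c10
#1 — 2,7 | c13 | W
#2 — 1,7 | c16 | W
#3 — 0,7 | c19 | W
#4 — 0,6 | c22 | S
#5 — 0,5 | c25 | S
#6 — 0,4 | c28 | S
#7 — 0,3 | c31 | S

path = [(3,7), (2,7), (1,7), (0,7), (0,6), (0,5), (0,4), (0,3)]
arrival = 31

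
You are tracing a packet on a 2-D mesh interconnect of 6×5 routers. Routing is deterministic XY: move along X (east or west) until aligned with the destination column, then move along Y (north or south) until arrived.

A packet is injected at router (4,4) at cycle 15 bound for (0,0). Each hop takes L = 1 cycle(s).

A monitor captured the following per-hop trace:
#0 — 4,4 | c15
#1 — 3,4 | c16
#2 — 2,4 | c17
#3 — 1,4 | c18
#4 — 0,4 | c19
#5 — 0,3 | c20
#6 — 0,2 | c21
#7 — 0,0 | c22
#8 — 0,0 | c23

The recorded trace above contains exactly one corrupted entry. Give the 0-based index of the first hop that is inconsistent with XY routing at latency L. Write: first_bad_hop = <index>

  1: Δx=-1 Δy=+0 Δt=1 [ok]
  2: Δx=-1 Δy=+0 Δt=1 [ok]
  3: Δx=-1 Δy=+0 Δt=1 [ok]
  4: Δx=-1 Δy=+0 Δt=1 [ok]
  5: Δx=+0 Δy=-1 Δt=1 [ok]
  6: Δx=+0 Δy=-1 Δt=1 [ok]
  7: Δx=+0 Δy=-2 Δt=1 [BAD: non-unit step]

first_bad_hop = 7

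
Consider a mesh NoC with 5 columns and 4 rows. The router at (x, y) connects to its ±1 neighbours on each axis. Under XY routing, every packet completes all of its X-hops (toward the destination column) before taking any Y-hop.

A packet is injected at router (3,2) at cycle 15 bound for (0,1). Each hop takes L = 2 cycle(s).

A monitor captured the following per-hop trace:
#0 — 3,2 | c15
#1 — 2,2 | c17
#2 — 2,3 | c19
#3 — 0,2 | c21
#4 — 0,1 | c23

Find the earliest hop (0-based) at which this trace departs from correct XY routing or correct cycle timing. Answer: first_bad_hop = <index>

[1] (-1,+0) / 2c ⇒ ok
[2] (+0,+1) / 2c ⇒ BAD: Y-move but x=2≠0

first_bad_hop = 2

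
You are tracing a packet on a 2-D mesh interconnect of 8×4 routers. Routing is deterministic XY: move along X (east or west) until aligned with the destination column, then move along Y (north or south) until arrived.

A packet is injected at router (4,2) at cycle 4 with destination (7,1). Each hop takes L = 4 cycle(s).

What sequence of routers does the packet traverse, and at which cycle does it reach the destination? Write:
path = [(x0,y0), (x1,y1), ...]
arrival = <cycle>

path = [(4,2), (5,2), (6,2), (7,2), (7,1)]
arrival = 20

  0. router=(4,2) cycle=4 (inject)
  1. router=(5,2) cycle=8 dir=E
  2. router=(6,2) cycle=12 dir=E
  3. router=(7,2) cycle=16 dir=E
  4. router=(7,1) cycle=20 dir=S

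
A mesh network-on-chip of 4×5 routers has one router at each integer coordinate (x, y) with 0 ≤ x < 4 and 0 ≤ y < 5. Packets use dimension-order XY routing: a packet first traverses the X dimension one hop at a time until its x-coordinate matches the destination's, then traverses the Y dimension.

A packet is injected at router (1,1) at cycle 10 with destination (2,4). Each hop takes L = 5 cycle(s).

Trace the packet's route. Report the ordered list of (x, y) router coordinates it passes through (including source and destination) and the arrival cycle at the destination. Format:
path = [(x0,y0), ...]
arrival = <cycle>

path = [(1,1), (2,1), (2,2), (2,3), (2,4)]
arrival = 30

t=10: at (1,1)
t=15: at (2,1) after E
t=20: at (2,2) after N
t=25: at (2,3) after N
t=30: at (2,4) after N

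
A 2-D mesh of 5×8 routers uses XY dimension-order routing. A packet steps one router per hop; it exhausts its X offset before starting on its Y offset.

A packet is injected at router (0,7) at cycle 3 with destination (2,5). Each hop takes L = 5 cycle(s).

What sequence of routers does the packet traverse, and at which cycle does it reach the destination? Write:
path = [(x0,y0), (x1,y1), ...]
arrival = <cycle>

path = [(0,7), (1,7), (2,7), (2,6), (2,5)]
arrival = 23

src (0,7)  cyc=3
E→(1,7)  cyc=8
E→(2,7)  cyc=13
S→(2,6)  cyc=18
S→(2,5)  cyc=23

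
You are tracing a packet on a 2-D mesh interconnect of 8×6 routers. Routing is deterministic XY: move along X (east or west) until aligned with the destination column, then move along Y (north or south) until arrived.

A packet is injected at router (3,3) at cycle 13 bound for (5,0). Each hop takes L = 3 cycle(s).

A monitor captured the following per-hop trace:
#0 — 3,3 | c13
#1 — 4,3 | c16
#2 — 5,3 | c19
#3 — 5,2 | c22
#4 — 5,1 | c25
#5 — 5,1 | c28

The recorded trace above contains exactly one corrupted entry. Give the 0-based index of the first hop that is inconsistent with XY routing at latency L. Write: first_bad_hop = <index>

first_bad_hop = 5

  1: Δx=+1 Δy=+0 Δt=3 [ok]
  2: Δx=+1 Δy=+0 Δt=3 [ok]
  3: Δx=+0 Δy=-1 Δt=3 [ok]
  4: Δx=+0 Δy=-1 Δt=3 [ok]
  5: Δx=+0 Δy=+0 Δt=3 [BAD: non-unit step]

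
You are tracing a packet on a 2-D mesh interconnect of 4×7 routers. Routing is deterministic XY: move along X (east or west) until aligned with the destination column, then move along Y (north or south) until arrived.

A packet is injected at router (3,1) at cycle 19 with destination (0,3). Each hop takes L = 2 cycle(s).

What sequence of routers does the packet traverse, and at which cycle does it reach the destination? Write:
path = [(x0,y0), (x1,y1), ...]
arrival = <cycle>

hop 0: (3,1) @ cyc 19
hop 1: (2,1) @ cyc 21  [W]
hop 2: (1,1) @ cyc 23  [W]
hop 3: (0,1) @ cyc 25  [W]
hop 4: (0,2) @ cyc 27  [N]
hop 5: (0,3) @ cyc 29  [N]

path = [(3,1), (2,1), (1,1), (0,1), (0,2), (0,3)]
arrival = 29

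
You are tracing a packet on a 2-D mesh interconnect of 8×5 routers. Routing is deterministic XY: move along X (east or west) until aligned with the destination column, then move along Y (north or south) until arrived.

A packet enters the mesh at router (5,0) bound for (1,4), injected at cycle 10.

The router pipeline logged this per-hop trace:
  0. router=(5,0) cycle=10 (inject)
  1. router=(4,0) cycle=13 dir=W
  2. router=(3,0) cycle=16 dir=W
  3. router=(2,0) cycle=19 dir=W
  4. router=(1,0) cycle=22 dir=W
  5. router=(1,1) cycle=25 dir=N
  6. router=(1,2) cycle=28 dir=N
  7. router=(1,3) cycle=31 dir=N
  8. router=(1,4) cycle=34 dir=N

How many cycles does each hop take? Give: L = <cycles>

L = 3

From hop 0 (10) to hop 1 (13): +3 cycles.
Each hop adds L, hence L = 3.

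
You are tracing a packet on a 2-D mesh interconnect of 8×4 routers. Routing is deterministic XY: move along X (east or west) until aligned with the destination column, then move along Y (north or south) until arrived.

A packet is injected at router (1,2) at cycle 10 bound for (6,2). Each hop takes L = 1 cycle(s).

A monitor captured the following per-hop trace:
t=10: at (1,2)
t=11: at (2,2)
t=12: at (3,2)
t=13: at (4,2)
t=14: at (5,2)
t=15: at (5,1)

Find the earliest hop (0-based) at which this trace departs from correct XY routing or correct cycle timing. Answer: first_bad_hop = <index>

[1] (+1,+0) / 1c ⇒ ok
[2] (+1,+0) / 1c ⇒ ok
[3] (+1,+0) / 1c ⇒ ok
[4] (+1,+0) / 1c ⇒ ok
[5] (+0,-1) / 1c ⇒ BAD: Y-move but x=5≠6

first_bad_hop = 5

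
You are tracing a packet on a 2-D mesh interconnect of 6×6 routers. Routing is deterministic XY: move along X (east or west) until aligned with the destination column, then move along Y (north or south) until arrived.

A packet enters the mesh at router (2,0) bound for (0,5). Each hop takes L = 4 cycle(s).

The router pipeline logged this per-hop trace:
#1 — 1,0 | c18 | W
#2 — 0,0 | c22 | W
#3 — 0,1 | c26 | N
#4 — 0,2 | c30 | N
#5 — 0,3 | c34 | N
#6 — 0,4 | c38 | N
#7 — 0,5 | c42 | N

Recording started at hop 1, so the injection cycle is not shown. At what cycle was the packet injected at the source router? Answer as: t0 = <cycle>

t0 = 14

At hop 1 the cycle is 18; in general cyc_k = t0 + kL.
t0 = cyc[1] − L = 18 − 4 = 14.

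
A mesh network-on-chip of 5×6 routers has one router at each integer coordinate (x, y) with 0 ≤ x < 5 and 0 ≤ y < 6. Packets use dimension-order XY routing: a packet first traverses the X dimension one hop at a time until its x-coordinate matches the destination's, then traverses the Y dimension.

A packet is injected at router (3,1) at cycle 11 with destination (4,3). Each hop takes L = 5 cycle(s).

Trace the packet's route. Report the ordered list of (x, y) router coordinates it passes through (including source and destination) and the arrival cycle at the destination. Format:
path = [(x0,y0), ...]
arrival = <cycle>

  0. router=(3,1) cycle=11 (inject)
  1. router=(4,1) cycle=16 dir=E
  2. router=(4,2) cycle=21 dir=N
  3. router=(4,3) cycle=26 dir=N

path = [(3,1), (4,1), (4,2), (4,3)]
arrival = 26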